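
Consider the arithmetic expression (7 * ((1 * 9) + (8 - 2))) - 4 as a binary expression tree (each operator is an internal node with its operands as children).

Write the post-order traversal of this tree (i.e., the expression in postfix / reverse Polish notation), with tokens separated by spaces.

7 1 9 * 8 2 - + * 4 -

Post-order on an expression tree gives postfix notation: for each operator, emit left operand, right operand, then the operator.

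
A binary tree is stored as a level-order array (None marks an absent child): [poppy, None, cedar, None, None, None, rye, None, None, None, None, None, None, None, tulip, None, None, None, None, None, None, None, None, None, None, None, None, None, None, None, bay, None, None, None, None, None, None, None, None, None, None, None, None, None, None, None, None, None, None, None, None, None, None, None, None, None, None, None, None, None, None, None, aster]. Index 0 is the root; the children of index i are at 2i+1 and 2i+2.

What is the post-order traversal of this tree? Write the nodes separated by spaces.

Post-order visits the left subtree, then the right subtree, then the node.
At poppy: no left child.
At poppy: go right to cedar.
  At cedar: no left child.
  At cedar: go right to rye.
    At rye: no left child.
    At rye: go right to tulip.
      At tulip: no left child.
      At tulip: go right to bay.
        At bay: no left child.
        At bay: go right to aster.
          aster is a leaf — visit aster.
        Visit bay.
      Visit tulip.
    Visit rye.
  Visit cedar.
Visit poppy.

aster bay tulip rye cedar poppy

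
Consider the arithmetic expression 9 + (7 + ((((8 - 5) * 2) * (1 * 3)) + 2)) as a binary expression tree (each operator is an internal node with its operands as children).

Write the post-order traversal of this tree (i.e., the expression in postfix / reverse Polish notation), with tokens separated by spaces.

Post-order on an expression tree gives postfix notation: for each operator, emit left operand, right operand, then the operator.

9 7 8 5 - 2 * 1 3 * * 2 + + +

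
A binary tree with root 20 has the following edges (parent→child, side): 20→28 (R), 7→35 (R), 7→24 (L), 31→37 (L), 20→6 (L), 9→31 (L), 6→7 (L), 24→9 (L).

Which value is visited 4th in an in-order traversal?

In-order visits the left subtree, then the node, then the right subtree.
At 20: go left to 6.
  At 6: go left to 7.
    At 7: go left to 24.
      At 24: go left to 9.
        At 9: go left to 31.
          At 31: go left to 37.
            37 is a leaf — visit 37.
          Visit 31.
          At 31: no right child.
        Visit 9.
        At 9: no right child.
      Visit 24.
      At 24: no right child.
    Visit 7.
    At 7: go right to 35.
      35 is a leaf — visit 35.
  Visit 6.
  At 6: no right child.
Visit 20.
At 20: go right to 28.
  28 is a leaf — visit 28.
Full in-order sequence: 37, 31, 9, 24, 7, 35, 6, 20, 28.

24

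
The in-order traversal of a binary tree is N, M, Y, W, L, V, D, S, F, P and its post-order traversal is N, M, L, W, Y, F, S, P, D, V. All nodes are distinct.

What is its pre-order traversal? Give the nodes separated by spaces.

The last element of post-order is the root; it splits in-order into left and right subtrees.
Root V: left subtree has 5 nodes {N, M, Y, W, L}, right has 4 {D, S, F, P}.
  Root Y: left subtree has 2 nodes {N, M}, right has 2 {W, L}.
    Root M: left subtree has 1 node {N}, right has 0 { }.
    Root W: left subtree has 0 nodes { }, right has 1 {L}.
  Root D: left subtree has 0 nodes { }, right has 3 {S, F, P}.
    Root P: left subtree has 2 nodes {S, F}, right has 0 { }.
      Root S: left subtree has 0 nodes { }, right has 1 {F}.

V Y M N W L D P S F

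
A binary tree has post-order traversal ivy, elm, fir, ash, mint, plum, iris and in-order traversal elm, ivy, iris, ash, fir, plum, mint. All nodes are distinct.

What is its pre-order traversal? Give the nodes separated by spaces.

The last element of post-order is the root; it splits in-order into left and right subtrees.
Root iris: left subtree has 2 nodes {elm, ivy}, right has 4 {ash, fir, plum, mint}.
  Root elm: left subtree has 0 nodes { }, right has 1 {ivy}.
  Root plum: left subtree has 2 nodes {ash, fir}, right has 1 {mint}.
    Root ash: left subtree has 0 nodes { }, right has 1 {fir}.

iris elm ivy plum ash fir mint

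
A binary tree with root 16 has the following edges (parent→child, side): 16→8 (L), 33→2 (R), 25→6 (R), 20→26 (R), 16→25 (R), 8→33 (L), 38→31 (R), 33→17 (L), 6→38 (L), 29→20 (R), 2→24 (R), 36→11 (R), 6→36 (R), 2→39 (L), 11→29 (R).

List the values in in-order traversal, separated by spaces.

17 33 39 2 24 8 16 25 38 31 6 36 11 29 20 26

In-order visits the left subtree, then the node, then the right subtree.
At 16: go left to 8.
  At 8: go left to 33.
    At 33: go left to 17.
      17 is a leaf — visit 17.
    Visit 33.
    At 33: go right to 2.
      At 2: go left to 39.
        39 is a leaf — visit 39.
      Visit 2.
      At 2: go right to 24.
        24 is a leaf — visit 24.
  Visit 8.
  At 8: no right child.
Visit 16.
At 16: go right to 25.
  At 25: no left child.
  Visit 25.
  At 25: go right to 6.
    At 6: go left to 38.
      At 38: no left child.
      Visit 38.
      At 38: go right to 31.
        31 is a leaf — visit 31.
    Visit 6.
    At 6: go right to 36.
      At 36: no left child.
      Visit 36.
      At 36: go right to 11.
        At 11: no left child.
        Visit 11.
        At 11: go right to 29.
          At 29: no left child.
          Visit 29.
          At 29: go right to 20.
            At 20: no left child.
            Visit 20.
            At 20: go right to 26.
              26 is a leaf — visit 26.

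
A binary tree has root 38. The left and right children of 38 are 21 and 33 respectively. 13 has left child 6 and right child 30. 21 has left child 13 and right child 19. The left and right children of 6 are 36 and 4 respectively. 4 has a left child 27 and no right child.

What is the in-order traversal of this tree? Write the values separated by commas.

In-order visits the left subtree, then the node, then the right subtree.
At 38: go left to 21.
  At 21: go left to 13.
    At 13: go left to 6.
      At 6: go left to 36.
        36 is a leaf — visit 36.
      Visit 6.
      At 6: go right to 4.
        At 4: go left to 27.
          27 is a leaf — visit 27.
        Visit 4.
        At 4: no right child.
    Visit 13.
    At 13: go right to 30.
      30 is a leaf — visit 30.
  Visit 21.
  At 21: go right to 19.
    19 is a leaf — visit 19.
Visit 38.
At 38: go right to 33.
  33 is a leaf — visit 33.

36, 6, 27, 4, 13, 30, 21, 19, 38, 33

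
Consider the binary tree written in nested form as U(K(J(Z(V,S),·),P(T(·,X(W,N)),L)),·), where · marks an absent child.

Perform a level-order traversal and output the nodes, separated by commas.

U, K, J, P, Z, T, L, V, S, X, W, N

Level-order visits nodes level by level from the root, left to right within each level.
Level 0: U
Level 1: K
Level 2: J, P
Level 3: Z, T, L
Level 4: V, S, X
Level 5: W, N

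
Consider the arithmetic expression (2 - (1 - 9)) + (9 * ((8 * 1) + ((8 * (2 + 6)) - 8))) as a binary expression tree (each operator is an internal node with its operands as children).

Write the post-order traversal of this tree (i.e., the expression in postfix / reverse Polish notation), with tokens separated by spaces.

2 1 9 - - 9 8 1 * 8 2 6 + * 8 - + * +

Post-order on an expression tree gives postfix notation: for each operator, emit left operand, right operand, then the operator.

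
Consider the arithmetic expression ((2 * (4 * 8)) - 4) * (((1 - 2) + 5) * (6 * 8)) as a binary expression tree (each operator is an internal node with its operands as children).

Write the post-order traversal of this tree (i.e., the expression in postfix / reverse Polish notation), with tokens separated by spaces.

Post-order on an expression tree gives postfix notation: for each operator, emit left operand, right operand, then the operator.

2 4 8 * * 4 - 1 2 - 5 + 6 8 * * *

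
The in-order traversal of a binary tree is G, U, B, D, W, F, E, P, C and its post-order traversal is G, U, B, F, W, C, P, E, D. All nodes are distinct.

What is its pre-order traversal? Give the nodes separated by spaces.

D B U G E W F P C

The last element of post-order is the root; it splits in-order into left and right subtrees.
Root D: left subtree has 3 nodes {G, U, B}, right has 5 {W, F, E, P, C}.
  Root B: left subtree has 2 nodes {G, U}, right has 0 { }.
    Root U: left subtree has 1 node {G}, right has 0 { }.
  Root E: left subtree has 2 nodes {W, F}, right has 2 {P, C}.
    Root W: left subtree has 0 nodes { }, right has 1 {F}.
    Root P: left subtree has 0 nodes { }, right has 1 {C}.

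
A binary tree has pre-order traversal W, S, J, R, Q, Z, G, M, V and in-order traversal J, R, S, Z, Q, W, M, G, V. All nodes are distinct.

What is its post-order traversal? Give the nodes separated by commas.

The first element of pre-order is the root; it splits in-order into left and right subtrees.
Root W: left subtree has 5 nodes {J, R, S, Z, Q}, right has 3 {M, G, V}.
  Root S: left subtree has 2 nodes {J, R}, right has 2 {Z, Q}.
    Root J: left subtree has 0 nodes { }, right has 1 {R}.
    Root Q: left subtree has 1 node {Z}, right has 0 { }.
  Root G: left subtree has 1 node {M}, right has 1 {V}.

R, J, Z, Q, S, M, V, G, W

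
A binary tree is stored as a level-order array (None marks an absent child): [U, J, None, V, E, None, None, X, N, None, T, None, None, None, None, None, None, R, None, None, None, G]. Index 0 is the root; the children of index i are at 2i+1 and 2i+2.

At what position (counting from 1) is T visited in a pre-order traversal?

Pre-order visits the node, then its left subtree, then its right subtree.
Visit U.
At U: go left to J.
  Visit J.
  At J: go left to V.
    Visit V.
    At V: go left to X.
      X is a leaf — visit X.
    At V: go right to N.
      Visit N.
      At N: go left to R.
        R is a leaf — visit R.
      At N: no right child.
  At J: go right to E.
    Visit E.
    At E: no left child.
    At E: go right to T.
      Visit T.
      At T: go left to G.
        G is a leaf — visit G.
      At T: no right child.
At U: no right child.
Full pre-order sequence: U, J, V, X, N, R, E, T, G.

8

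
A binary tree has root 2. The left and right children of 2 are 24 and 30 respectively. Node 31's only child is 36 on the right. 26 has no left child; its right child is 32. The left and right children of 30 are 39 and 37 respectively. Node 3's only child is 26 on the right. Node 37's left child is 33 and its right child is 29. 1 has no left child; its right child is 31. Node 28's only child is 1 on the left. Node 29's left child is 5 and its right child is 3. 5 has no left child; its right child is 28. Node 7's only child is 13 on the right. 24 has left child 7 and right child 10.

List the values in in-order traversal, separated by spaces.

7 13 24 10 2 39 30 33 37 5 1 31 36 28 29 3 26 32

In-order visits the left subtree, then the node, then the right subtree.
At 2: go left to 24.
  At 24: go left to 7.
    At 7: no left child.
    Visit 7.
    At 7: go right to 13.
      13 is a leaf — visit 13.
  Visit 24.
  At 24: go right to 10.
    10 is a leaf — visit 10.
Visit 2.
At 2: go right to 30.
  At 30: go left to 39.
    39 is a leaf — visit 39.
  Visit 30.
  At 30: go right to 37.
    At 37: go left to 33.
      33 is a leaf — visit 33.
    Visit 37.
    At 37: go right to 29.
      At 29: go left to 5.
        At 5: no left child.
        Visit 5.
        At 5: go right to 28.
          At 28: go left to 1.
            At 1: no left child.
            Visit 1.
            At 1: go right to 31.
              At 31: no left child.
              Visit 31.
              At 31: go right to 36.
                36 is a leaf — visit 36.
          Visit 28.
          At 28: no right child.
      Visit 29.
      At 29: go right to 3.
        At 3: no left child.
        Visit 3.
        At 3: go right to 26.
          At 26: no left child.
          Visit 26.
          At 26: go right to 32.
            32 is a leaf — visit 32.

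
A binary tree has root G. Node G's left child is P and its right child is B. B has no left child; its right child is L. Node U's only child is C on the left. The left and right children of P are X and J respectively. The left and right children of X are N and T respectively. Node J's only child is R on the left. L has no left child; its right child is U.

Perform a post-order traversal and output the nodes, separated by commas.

N, T, X, R, J, P, C, U, L, B, G

Post-order visits the left subtree, then the right subtree, then the node.
At G: go left to P.
  At P: go left to X.
    At X: go left to N.
      N is a leaf — visit N.
    At X: go right to T.
      T is a leaf — visit T.
    Visit X.
  At P: go right to J.
    At J: go left to R.
      R is a leaf — visit R.
    At J: no right child.
    Visit J.
  Visit P.
At G: go right to B.
  At B: no left child.
  At B: go right to L.
    At L: no left child.
    At L: go right to U.
      At U: go left to C.
        C is a leaf — visit C.
      At U: no right child.
      Visit U.
    Visit L.
  Visit B.
Visit G.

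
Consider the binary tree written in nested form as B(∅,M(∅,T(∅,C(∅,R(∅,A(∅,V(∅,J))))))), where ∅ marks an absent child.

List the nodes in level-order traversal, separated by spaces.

B M T C R A V J

Level-order visits nodes level by level from the root, left to right within each level.
Level 0: B
Level 1: M
Level 2: T
Level 3: C
Level 4: R
Level 5: A
Level 6: V
Level 7: J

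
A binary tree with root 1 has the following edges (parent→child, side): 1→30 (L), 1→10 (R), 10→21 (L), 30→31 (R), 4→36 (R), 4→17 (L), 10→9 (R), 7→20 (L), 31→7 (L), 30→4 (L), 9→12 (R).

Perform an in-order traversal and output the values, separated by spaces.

17 4 36 30 20 7 31 1 21 10 9 12

In-order visits the left subtree, then the node, then the right subtree.
At 1: go left to 30.
  At 30: go left to 4.
    At 4: go left to 17.
      17 is a leaf — visit 17.
    Visit 4.
    At 4: go right to 36.
      36 is a leaf — visit 36.
  Visit 30.
  At 30: go right to 31.
    At 31: go left to 7.
      At 7: go left to 20.
        20 is a leaf — visit 20.
      Visit 7.
      At 7: no right child.
    Visit 31.
    At 31: no right child.
Visit 1.
At 1: go right to 10.
  At 10: go left to 21.
    21 is a leaf — visit 21.
  Visit 10.
  At 10: go right to 9.
    At 9: no left child.
    Visit 9.
    At 9: go right to 12.
      12 is a leaf — visit 12.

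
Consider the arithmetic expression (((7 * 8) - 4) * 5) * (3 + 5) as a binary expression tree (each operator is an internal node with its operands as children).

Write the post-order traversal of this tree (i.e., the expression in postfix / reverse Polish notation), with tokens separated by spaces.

7 8 * 4 - 5 * 3 5 + *

Post-order on an expression tree gives postfix notation: for each operator, emit left operand, right operand, then the operator.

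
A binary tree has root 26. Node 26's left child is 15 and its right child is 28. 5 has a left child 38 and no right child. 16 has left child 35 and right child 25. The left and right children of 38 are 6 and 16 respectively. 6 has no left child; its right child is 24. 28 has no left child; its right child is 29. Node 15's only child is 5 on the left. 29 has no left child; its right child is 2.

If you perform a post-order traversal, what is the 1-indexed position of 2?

9

Post-order visits the left subtree, then the right subtree, then the node.
At 26: go left to 15.
  At 15: go left to 5.
    At 5: go left to 38.
      At 38: go left to 6.
        At 6: no left child.
        At 6: go right to 24.
          24 is a leaf — visit 24.
        Visit 6.
      At 38: go right to 16.
        At 16: go left to 35.
          35 is a leaf — visit 35.
        At 16: go right to 25.
          25 is a leaf — visit 25.
        Visit 16.
      Visit 38.
    At 5: no right child.
    Visit 5.
  At 15: no right child.
  Visit 15.
At 26: go right to 28.
  At 28: no left child.
  At 28: go right to 29.
    At 29: no left child.
    At 29: go right to 2.
      2 is a leaf — visit 2.
    Visit 29.
  Visit 28.
Visit 26.
Full post-order sequence: 24, 6, 35, 25, 16, 38, 5, 15, 2, 29, 28, 26.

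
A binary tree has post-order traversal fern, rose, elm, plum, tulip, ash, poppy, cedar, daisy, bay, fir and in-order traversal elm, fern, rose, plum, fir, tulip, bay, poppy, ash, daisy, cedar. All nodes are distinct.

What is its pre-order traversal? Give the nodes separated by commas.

fir, plum, elm, rose, fern, bay, tulip, daisy, poppy, ash, cedar

The last element of post-order is the root; it splits in-order into left and right subtrees.
Root fir: left subtree has 4 nodes {elm, fern, rose, plum}, right has 6 {tulip, bay, poppy, ash, daisy, cedar}.
  Root plum: left subtree has 3 nodes {elm, fern, rose}, right has 0 { }.
    Root elm: left subtree has 0 nodes { }, right has 2 {fern, rose}.
      Root rose: left subtree has 1 node {fern}, right has 0 { }.
  Root bay: left subtree has 1 node {tulip}, right has 4 {poppy, ash, daisy, cedar}.
    Root daisy: left subtree has 2 nodes {poppy, ash}, right has 1 {cedar}.
      Root poppy: left subtree has 0 nodes { }, right has 1 {ash}.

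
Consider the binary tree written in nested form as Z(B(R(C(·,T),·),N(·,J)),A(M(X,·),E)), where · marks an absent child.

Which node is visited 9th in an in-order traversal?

M

In-order visits the left subtree, then the node, then the right subtree.
At Z: go left to B.
  At B: go left to R.
    At R: go left to C.
      At C: no left child.
      Visit C.
      At C: go right to T.
        T is a leaf — visit T.
    Visit R.
    At R: no right child.
  Visit B.
  At B: go right to N.
    At N: no left child.
    Visit N.
    At N: go right to J.
      J is a leaf — visit J.
Visit Z.
At Z: go right to A.
  At A: go left to M.
    At M: go left to X.
      X is a leaf — visit X.
    Visit M.
    At M: no right child.
  Visit A.
  At A: go right to E.
    E is a leaf — visit E.
Full in-order sequence: C, T, R, B, N, J, Z, X, M, A, E.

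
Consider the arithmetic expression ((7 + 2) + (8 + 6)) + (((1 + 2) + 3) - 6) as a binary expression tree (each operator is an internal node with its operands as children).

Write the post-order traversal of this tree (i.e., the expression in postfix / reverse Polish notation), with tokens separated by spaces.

Post-order on an expression tree gives postfix notation: for each operator, emit left operand, right operand, then the operator.

7 2 + 8 6 + + 1 2 + 3 + 6 - +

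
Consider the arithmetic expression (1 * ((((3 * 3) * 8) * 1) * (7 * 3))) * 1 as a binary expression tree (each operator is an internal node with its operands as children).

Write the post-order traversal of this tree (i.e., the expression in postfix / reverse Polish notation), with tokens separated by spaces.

1 3 3 * 8 * 1 * 7 3 * * * 1 *

Post-order on an expression tree gives postfix notation: for each operator, emit left operand, right operand, then the operator.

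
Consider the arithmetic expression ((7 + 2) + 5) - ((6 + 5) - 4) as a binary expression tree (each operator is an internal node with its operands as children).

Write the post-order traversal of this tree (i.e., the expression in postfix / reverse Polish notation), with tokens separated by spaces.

7 2 + 5 + 6 5 + 4 - -

Post-order on an expression tree gives postfix notation: for each operator, emit left operand, right operand, then the operator.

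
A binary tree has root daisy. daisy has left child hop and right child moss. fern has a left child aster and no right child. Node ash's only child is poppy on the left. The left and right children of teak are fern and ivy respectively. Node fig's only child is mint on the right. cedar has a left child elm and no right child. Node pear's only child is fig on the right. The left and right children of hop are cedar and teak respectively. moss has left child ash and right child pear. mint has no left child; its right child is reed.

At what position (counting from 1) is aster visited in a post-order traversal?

3

Post-order visits the left subtree, then the right subtree, then the node.
At daisy: go left to hop.
  At hop: go left to cedar.
    At cedar: go left to elm.
      elm is a leaf — visit elm.
    At cedar: no right child.
    Visit cedar.
  At hop: go right to teak.
    At teak: go left to fern.
      At fern: go left to aster.
        aster is a leaf — visit aster.
      At fern: no right child.
      Visit fern.
    At teak: go right to ivy.
      ivy is a leaf — visit ivy.
    Visit teak.
  Visit hop.
At daisy: go right to moss.
  At moss: go left to ash.
    At ash: go left to poppy.
      poppy is a leaf — visit poppy.
    At ash: no right child.
    Visit ash.
  At moss: go right to pear.
    At pear: no left child.
    At pear: go right to fig.
      At fig: no left child.
      At fig: go right to mint.
        At mint: no left child.
        At mint: go right to reed.
          reed is a leaf — visit reed.
        Visit mint.
      Visit fig.
    Visit pear.
  Visit moss.
Visit daisy.
Full post-order sequence: elm, cedar, aster, fern, ivy, teak, hop, poppy, ash, reed, mint, fig, pear, moss, daisy.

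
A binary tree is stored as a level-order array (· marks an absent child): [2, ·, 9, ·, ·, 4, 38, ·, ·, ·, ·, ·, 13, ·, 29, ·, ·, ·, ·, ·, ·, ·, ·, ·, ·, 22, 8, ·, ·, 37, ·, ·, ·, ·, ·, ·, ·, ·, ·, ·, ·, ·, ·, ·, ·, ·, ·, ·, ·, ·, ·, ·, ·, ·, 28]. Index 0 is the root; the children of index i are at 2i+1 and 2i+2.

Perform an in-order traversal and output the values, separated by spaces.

2 4 22 13 8 28 9 38 37 29

In-order visits the left subtree, then the node, then the right subtree.
At 2: no left child.
Visit 2.
At 2: go right to 9.
  At 9: go left to 4.
    At 4: no left child.
    Visit 4.
    At 4: go right to 13.
      At 13: go left to 22.
        22 is a leaf — visit 22.
      Visit 13.
      At 13: go right to 8.
        At 8: no left child.
        Visit 8.
        At 8: go right to 28.
          28 is a leaf — visit 28.
  Visit 9.
  At 9: go right to 38.
    At 38: no left child.
    Visit 38.
    At 38: go right to 29.
      At 29: go left to 37.
        37 is a leaf — visit 37.
      Visit 29.
      At 29: no right child.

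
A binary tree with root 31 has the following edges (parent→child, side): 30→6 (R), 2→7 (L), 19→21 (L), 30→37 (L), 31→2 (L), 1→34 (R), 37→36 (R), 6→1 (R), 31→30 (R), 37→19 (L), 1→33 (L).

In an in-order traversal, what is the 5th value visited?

In-order visits the left subtree, then the node, then the right subtree.
At 31: go left to 2.
  At 2: go left to 7.
    7 is a leaf — visit 7.
  Visit 2.
  At 2: no right child.
Visit 31.
At 31: go right to 30.
  At 30: go left to 37.
    At 37: go left to 19.
      At 19: go left to 21.
        21 is a leaf — visit 21.
      Visit 19.
      At 19: no right child.
    Visit 37.
    At 37: go right to 36.
      36 is a leaf — visit 36.
  Visit 30.
  At 30: go right to 6.
    At 6: no left child.
    Visit 6.
    At 6: go right to 1.
      At 1: go left to 33.
        33 is a leaf — visit 33.
      Visit 1.
      At 1: go right to 34.
        34 is a leaf — visit 34.
Full in-order sequence: 7, 2, 31, 21, 19, 37, 36, 30, 6, 33, 1, 34.

19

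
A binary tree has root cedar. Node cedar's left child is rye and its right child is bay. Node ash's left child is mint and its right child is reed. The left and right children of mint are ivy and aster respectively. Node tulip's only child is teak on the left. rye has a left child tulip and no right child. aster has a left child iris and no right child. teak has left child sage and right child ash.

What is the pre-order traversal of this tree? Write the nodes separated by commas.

cedar, rye, tulip, teak, sage, ash, mint, ivy, aster, iris, reed, bay

Pre-order visits the node, then its left subtree, then its right subtree.
Visit cedar.
At cedar: go left to rye.
  Visit rye.
  At rye: go left to tulip.
    Visit tulip.
    At tulip: go left to teak.
      Visit teak.
      At teak: go left to sage.
        sage is a leaf — visit sage.
      At teak: go right to ash.
        Visit ash.
        At ash: go left to mint.
          Visit mint.
          At mint: go left to ivy.
            ivy is a leaf — visit ivy.
          At mint: go right to aster.
            Visit aster.
            At aster: go left to iris.
              iris is a leaf — visit iris.
            At aster: no right child.
        At ash: go right to reed.
          reed is a leaf — visit reed.
    At tulip: no right child.
  At rye: no right child.
At cedar: go right to bay.
  bay is a leaf — visit bay.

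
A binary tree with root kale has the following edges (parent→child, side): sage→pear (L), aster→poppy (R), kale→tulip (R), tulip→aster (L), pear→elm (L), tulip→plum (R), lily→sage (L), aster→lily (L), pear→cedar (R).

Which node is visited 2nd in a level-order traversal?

tulip

Level-order visits nodes level by level from the root, left to right within each level.
Level 0: kale
Level 1: tulip
Level 2: aster, plum
Level 3: lily, poppy
Level 4: sage
Level 5: pear
Level 6: elm, cedar
Full level-order sequence: kale, tulip, aster, plum, lily, poppy, sage, pear, elm, cedar.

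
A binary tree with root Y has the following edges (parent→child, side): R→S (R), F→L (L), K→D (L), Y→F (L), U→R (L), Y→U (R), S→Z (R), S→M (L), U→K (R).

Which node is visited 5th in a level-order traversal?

R

Level-order visits nodes level by level from the root, left to right within each level.
Level 0: Y
Level 1: F, U
Level 2: L, R, K
Level 3: S, D
Level 4: M, Z
Full level-order sequence: Y, F, U, L, R, K, S, D, M, Z.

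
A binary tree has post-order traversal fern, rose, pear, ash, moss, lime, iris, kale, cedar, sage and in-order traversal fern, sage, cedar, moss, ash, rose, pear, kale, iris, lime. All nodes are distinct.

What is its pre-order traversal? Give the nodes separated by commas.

sage, fern, cedar, kale, moss, ash, pear, rose, iris, lime

The last element of post-order is the root; it splits in-order into left and right subtrees.
Root sage: left subtree has 1 node {fern}, right has 8 {cedar, moss, ash, rose, pear, kale, iris, lime}.
  Root cedar: left subtree has 0 nodes { }, right has 7 {moss, ash, rose, pear, kale, iris, lime}.
    Root kale: left subtree has 4 nodes {moss, ash, rose, pear}, right has 2 {iris, lime}.
      Root moss: left subtree has 0 nodes { }, right has 3 {ash, rose, pear}.
        Root ash: left subtree has 0 nodes { }, right has 2 {rose, pear}.
          Root pear: left subtree has 1 node {rose}, right has 0 { }.
      Root iris: left subtree has 0 nodes { }, right has 1 {lime}.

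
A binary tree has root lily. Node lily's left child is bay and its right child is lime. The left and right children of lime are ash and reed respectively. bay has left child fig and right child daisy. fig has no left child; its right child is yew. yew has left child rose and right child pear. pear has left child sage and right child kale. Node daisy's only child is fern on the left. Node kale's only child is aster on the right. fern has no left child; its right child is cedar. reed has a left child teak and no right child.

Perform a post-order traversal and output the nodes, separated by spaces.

rose sage aster kale pear yew fig cedar fern daisy bay ash teak reed lime lily

Post-order visits the left subtree, then the right subtree, then the node.
At lily: go left to bay.
  At bay: go left to fig.
    At fig: no left child.
    At fig: go right to yew.
      At yew: go left to rose.
        rose is a leaf — visit rose.
      At yew: go right to pear.
        At pear: go left to sage.
          sage is a leaf — visit sage.
        At pear: go right to kale.
          At kale: no left child.
          At kale: go right to aster.
            aster is a leaf — visit aster.
          Visit kale.
        Visit pear.
      Visit yew.
    Visit fig.
  At bay: go right to daisy.
    At daisy: go left to fern.
      At fern: no left child.
      At fern: go right to cedar.
        cedar is a leaf — visit cedar.
      Visit fern.
    At daisy: no right child.
    Visit daisy.
  Visit bay.
At lily: go right to lime.
  At lime: go left to ash.
    ash is a leaf — visit ash.
  At lime: go right to reed.
    At reed: go left to teak.
      teak is a leaf — visit teak.
    At reed: no right child.
    Visit reed.
  Visit lime.
Visit lily.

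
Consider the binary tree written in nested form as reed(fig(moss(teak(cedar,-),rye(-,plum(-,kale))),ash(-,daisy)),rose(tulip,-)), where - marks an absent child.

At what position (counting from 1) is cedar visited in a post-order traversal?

1

Post-order visits the left subtree, then the right subtree, then the node.
At reed: go left to fig.
  At fig: go left to moss.
    At moss: go left to teak.
      At teak: go left to cedar.
        cedar is a leaf — visit cedar.
      At teak: no right child.
      Visit teak.
    At moss: go right to rye.
      At rye: no left child.
      At rye: go right to plum.
        At plum: no left child.
        At plum: go right to kale.
          kale is a leaf — visit kale.
        Visit plum.
      Visit rye.
    Visit moss.
  At fig: go right to ash.
    At ash: no left child.
    At ash: go right to daisy.
      daisy is a leaf — visit daisy.
    Visit ash.
  Visit fig.
At reed: go right to rose.
  At rose: go left to tulip.
    tulip is a leaf — visit tulip.
  At rose: no right child.
  Visit rose.
Visit reed.
Full post-order sequence: cedar, teak, kale, plum, rye, moss, daisy, ash, fig, tulip, rose, reed.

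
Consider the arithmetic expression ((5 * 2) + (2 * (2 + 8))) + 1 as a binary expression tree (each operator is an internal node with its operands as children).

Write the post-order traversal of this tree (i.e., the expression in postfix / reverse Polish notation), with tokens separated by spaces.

Post-order on an expression tree gives postfix notation: for each operator, emit left operand, right operand, then the operator.

5 2 * 2 2 8 + * + 1 +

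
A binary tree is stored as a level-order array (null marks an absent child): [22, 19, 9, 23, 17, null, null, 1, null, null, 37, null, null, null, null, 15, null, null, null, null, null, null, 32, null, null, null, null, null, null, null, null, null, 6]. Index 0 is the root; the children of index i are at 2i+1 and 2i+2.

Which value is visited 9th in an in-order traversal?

22

In-order visits the left subtree, then the node, then the right subtree.
At 22: go left to 19.
  At 19: go left to 23.
    At 23: go left to 1.
      At 1: go left to 15.
        At 15: no left child.
        Visit 15.
        At 15: go right to 6.
          6 is a leaf — visit 6.
      Visit 1.
      At 1: no right child.
    Visit 23.
    At 23: no right child.
  Visit 19.
  At 19: go right to 17.
    At 17: no left child.
    Visit 17.
    At 17: go right to 37.
      At 37: no left child.
      Visit 37.
      At 37: go right to 32.
        32 is a leaf — visit 32.
Visit 22.
At 22: go right to 9.
  9 is a leaf — visit 9.
Full in-order sequence: 15, 6, 1, 23, 19, 17, 37, 32, 22, 9.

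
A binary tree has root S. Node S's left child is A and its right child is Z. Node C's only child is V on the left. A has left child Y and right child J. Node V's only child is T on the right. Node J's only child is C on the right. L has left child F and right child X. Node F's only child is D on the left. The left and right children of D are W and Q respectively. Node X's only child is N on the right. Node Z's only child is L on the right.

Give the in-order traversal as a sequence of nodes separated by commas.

In-order visits the left subtree, then the node, then the right subtree.
At S: go left to A.
  At A: go left to Y.
    Y is a leaf — visit Y.
  Visit A.
  At A: go right to J.
    At J: no left child.
    Visit J.
    At J: go right to C.
      At C: go left to V.
        At V: no left child.
        Visit V.
        At V: go right to T.
          T is a leaf — visit T.
      Visit C.
      At C: no right child.
Visit S.
At S: go right to Z.
  At Z: no left child.
  Visit Z.
  At Z: go right to L.
    At L: go left to F.
      At F: go left to D.
        At D: go left to W.
          W is a leaf — visit W.
        Visit D.
        At D: go right to Q.
          Q is a leaf — visit Q.
      Visit F.
      At F: no right child.
    Visit L.
    At L: go right to X.
      At X: no left child.
      Visit X.
      At X: go right to N.
        N is a leaf — visit N.

Y, A, J, V, T, C, S, Z, W, D, Q, F, L, X, N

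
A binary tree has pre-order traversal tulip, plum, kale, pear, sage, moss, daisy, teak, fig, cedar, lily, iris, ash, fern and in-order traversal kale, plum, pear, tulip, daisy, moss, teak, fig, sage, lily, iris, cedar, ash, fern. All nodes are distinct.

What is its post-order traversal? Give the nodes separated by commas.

The first element of pre-order is the root; it splits in-order into left and right subtrees.
Root tulip: left subtree has 3 nodes {kale, plum, pear}, right has 10 {daisy, moss, teak, fig, sage, lily, iris, cedar, ash, fern}.
  Root plum: left subtree has 1 node {kale}, right has 1 {pear}.
  Root sage: left subtree has 4 nodes {daisy, moss, teak, fig}, right has 5 {lily, iris, cedar, ash, fern}.
    Root moss: left subtree has 1 node {daisy}, right has 2 {teak, fig}.
      Root teak: left subtree has 0 nodes { }, right has 1 {fig}.
    Root cedar: left subtree has 2 nodes {lily, iris}, right has 2 {ash, fern}.
      Root lily: left subtree has 0 nodes { }, right has 1 {iris}.
      Root ash: left subtree has 0 nodes { }, right has 1 {fern}.

kale, pear, plum, daisy, fig, teak, moss, iris, lily, fern, ash, cedar, sage, tulip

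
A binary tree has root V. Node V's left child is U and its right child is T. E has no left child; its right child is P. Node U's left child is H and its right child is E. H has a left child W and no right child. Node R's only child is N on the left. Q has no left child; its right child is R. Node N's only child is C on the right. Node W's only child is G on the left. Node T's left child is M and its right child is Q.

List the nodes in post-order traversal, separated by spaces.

Post-order visits the left subtree, then the right subtree, then the node.
At V: go left to U.
  At U: go left to H.
    At H: go left to W.
      At W: go left to G.
        G is a leaf — visit G.
      At W: no right child.
      Visit W.
    At H: no right child.
    Visit H.
  At U: go right to E.
    At E: no left child.
    At E: go right to P.
      P is a leaf — visit P.
    Visit E.
  Visit U.
At V: go right to T.
  At T: go left to M.
    M is a leaf — visit M.
  At T: go right to Q.
    At Q: no left child.
    At Q: go right to R.
      At R: go left to N.
        At N: no left child.
        At N: go right to C.
          C is a leaf — visit C.
        Visit N.
      At R: no right child.
      Visit R.
    Visit Q.
  Visit T.
Visit V.

G W H P E U M C N R Q T V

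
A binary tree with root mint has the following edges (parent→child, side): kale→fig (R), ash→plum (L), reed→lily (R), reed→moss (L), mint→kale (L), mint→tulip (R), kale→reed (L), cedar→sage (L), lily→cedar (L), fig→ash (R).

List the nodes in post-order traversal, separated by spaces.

Post-order visits the left subtree, then the right subtree, then the node.
At mint: go left to kale.
  At kale: go left to reed.
    At reed: go left to moss.
      moss is a leaf — visit moss.
    At reed: go right to lily.
      At lily: go left to cedar.
        At cedar: go left to sage.
          sage is a leaf — visit sage.
        At cedar: no right child.
        Visit cedar.
      At lily: no right child.
      Visit lily.
    Visit reed.
  At kale: go right to fig.
    At fig: no left child.
    At fig: go right to ash.
      At ash: go left to plum.
        plum is a leaf — visit plum.
      At ash: no right child.
      Visit ash.
    Visit fig.
  Visit kale.
At mint: go right to tulip.
  tulip is a leaf — visit tulip.
Visit mint.

moss sage cedar lily reed plum ash fig kale tulip mint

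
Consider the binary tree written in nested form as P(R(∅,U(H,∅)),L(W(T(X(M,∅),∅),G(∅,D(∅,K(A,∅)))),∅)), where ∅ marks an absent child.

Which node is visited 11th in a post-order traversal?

W

Post-order visits the left subtree, then the right subtree, then the node.
At P: go left to R.
  At R: no left child.
  At R: go right to U.
    At U: go left to H.
      H is a leaf — visit H.
    At U: no right child.
    Visit U.
  Visit R.
At P: go right to L.
  At L: go left to W.
    At W: go left to T.
      At T: go left to X.
        At X: go left to M.
          M is a leaf — visit M.
        At X: no right child.
        Visit X.
      At T: no right child.
      Visit T.
    At W: go right to G.
      At G: no left child.
      At G: go right to D.
        At D: no left child.
        At D: go right to K.
          At K: go left to A.
            A is a leaf — visit A.
          At K: no right child.
          Visit K.
        Visit D.
      Visit G.
    Visit W.
  At L: no right child.
  Visit L.
Visit P.
Full post-order sequence: H, U, R, M, X, T, A, K, D, G, W, L, P.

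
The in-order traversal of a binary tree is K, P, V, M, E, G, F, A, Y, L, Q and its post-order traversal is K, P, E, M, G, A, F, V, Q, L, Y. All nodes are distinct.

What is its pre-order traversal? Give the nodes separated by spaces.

The last element of post-order is the root; it splits in-order into left and right subtrees.
Root Y: left subtree has 8 nodes {K, P, V, M, E, G, F, A}, right has 2 {L, Q}.
  Root V: left subtree has 2 nodes {K, P}, right has 5 {M, E, G, F, A}.
    Root P: left subtree has 1 node {K}, right has 0 { }.
    Root F: left subtree has 3 nodes {M, E, G}, right has 1 {A}.
      Root G: left subtree has 2 nodes {M, E}, right has 0 { }.
        Root M: left subtree has 0 nodes { }, right has 1 {E}.
  Root L: left subtree has 0 nodes { }, right has 1 {Q}.

Y V P K F G M E A L Q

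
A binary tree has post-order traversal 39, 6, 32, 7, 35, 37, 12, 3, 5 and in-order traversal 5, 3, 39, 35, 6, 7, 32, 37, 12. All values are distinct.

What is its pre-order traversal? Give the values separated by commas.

5, 3, 12, 37, 35, 39, 7, 6, 32

The last element of post-order is the root; it splits in-order into left and right subtrees.
Root 5: left subtree has 0 nodes { }, right has 8 {3, 39, 35, 6, 7, 32, 37, 12}.
  Root 3: left subtree has 0 nodes { }, right has 7 {39, 35, 6, 7, 32, 37, 12}.
    Root 12: left subtree has 6 nodes {39, 35, 6, 7, 32, 37}, right has 0 { }.
      Root 37: left subtree has 5 nodes {39, 35, 6, 7, 32}, right has 0 { }.
        Root 35: left subtree has 1 node {39}, right has 3 {6, 7, 32}.
          Root 7: left subtree has 1 node {6}, right has 1 {32}.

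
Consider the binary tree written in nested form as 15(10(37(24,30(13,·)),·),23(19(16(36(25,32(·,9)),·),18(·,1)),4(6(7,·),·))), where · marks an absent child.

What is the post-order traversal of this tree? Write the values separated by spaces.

Post-order visits the left subtree, then the right subtree, then the node.
At 15: go left to 10.
  At 10: go left to 37.
    At 37: go left to 24.
      24 is a leaf — visit 24.
    At 37: go right to 30.
      At 30: go left to 13.
        13 is a leaf — visit 13.
      At 30: no right child.
      Visit 30.
    Visit 37.
  At 10: no right child.
  Visit 10.
At 15: go right to 23.
  At 23: go left to 19.
    At 19: go left to 16.
      At 16: go left to 36.
        At 36: go left to 25.
          25 is a leaf — visit 25.
        At 36: go right to 32.
          At 32: no left child.
          At 32: go right to 9.
            9 is a leaf — visit 9.
          Visit 32.
        Visit 36.
      At 16: no right child.
      Visit 16.
    At 19: go right to 18.
      At 18: no left child.
      At 18: go right to 1.
        1 is a leaf — visit 1.
      Visit 18.
    Visit 19.
  At 23: go right to 4.
    At 4: go left to 6.
      At 6: go left to 7.
        7 is a leaf — visit 7.
      At 6: no right child.
      Visit 6.
    At 4: no right child.
    Visit 4.
  Visit 23.
Visit 15.

24 13 30 37 10 25 9 32 36 16 1 18 19 7 6 4 23 15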